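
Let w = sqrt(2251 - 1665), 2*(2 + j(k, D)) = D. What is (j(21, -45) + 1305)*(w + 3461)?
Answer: 8863621/2 + 2561*sqrt(586)/2 ≈ 4.4628e+6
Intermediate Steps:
j(k, D) = -2 + D/2
w = sqrt(586) ≈ 24.207
(j(21, -45) + 1305)*(w + 3461) = ((-2 + (1/2)*(-45)) + 1305)*(sqrt(586) + 3461) = ((-2 - 45/2) + 1305)*(3461 + sqrt(586)) = (-49/2 + 1305)*(3461 + sqrt(586)) = 2561*(3461 + sqrt(586))/2 = 8863621/2 + 2561*sqrt(586)/2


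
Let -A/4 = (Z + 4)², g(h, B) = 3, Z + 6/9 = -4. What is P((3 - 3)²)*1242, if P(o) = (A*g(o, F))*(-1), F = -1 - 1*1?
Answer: 6624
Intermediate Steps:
F = -2 (F = -1 - 1 = -2)
Z = -14/3 (Z = -⅔ - 4 = -14/3 ≈ -4.6667)
A = -16/9 (A = -4*(-14/3 + 4)² = -4*(-⅔)² = -4*4/9 = -16/9 ≈ -1.7778)
P(o) = 16/3 (P(o) = -16/9*3*(-1) = -16/3*(-1) = 16/3)
P((3 - 3)²)*1242 = (16/3)*1242 = 6624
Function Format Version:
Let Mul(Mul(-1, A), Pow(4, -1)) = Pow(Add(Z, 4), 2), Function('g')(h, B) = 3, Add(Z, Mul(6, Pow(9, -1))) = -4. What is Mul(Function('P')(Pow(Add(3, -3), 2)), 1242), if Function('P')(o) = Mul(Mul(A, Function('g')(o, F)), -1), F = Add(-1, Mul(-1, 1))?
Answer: 6624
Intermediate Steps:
F = -2 (F = Add(-1, -1) = -2)
Z = Rational(-14, 3) (Z = Add(Rational(-2, 3), -4) = Rational(-14, 3) ≈ -4.6667)
A = Rational(-16, 9) (A = Mul(-4, Pow(Add(Rational(-14, 3), 4), 2)) = Mul(-4, Pow(Rational(-2, 3), 2)) = Mul(-4, Rational(4, 9)) = Rational(-16, 9) ≈ -1.7778)
Function('P')(o) = Rational(16, 3) (Function('P')(o) = Mul(Mul(Rational(-16, 9), 3), -1) = Mul(Rational(-16, 3), -1) = Rational(16, 3))
Mul(Function('P')(Pow(Add(3, -3), 2)), 1242) = Mul(Rational(16, 3), 1242) = 6624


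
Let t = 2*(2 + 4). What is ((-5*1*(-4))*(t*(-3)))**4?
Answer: 268738560000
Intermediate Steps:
t = 12 (t = 2*6 = 12)
((-5*1*(-4))*(t*(-3)))**4 = ((-5*1*(-4))*(12*(-3)))**4 = (-5*(-4)*(-36))**4 = (20*(-36))**4 = (-720)**4 = 268738560000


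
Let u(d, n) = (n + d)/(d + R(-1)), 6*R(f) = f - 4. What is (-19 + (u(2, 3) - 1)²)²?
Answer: 161604/2401 ≈ 67.307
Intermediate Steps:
R(f) = -⅔ + f/6 (R(f) = (f - 4)/6 = (-4 + f)/6 = -⅔ + f/6)
u(d, n) = (d + n)/(-⅚ + d) (u(d, n) = (n + d)/(d + (-⅔ + (⅙)*(-1))) = (d + n)/(d + (-⅔ - ⅙)) = (d + n)/(d - ⅚) = (d + n)/(-⅚ + d))
(-19 + (u(2, 3) - 1)²)² = (-19 + (6*(2 + 3)/(-5 + 6*2) - 1)²)² = (-19 + (6*5/(-5 + 12) - 1)²)² = (-19 + (6*5/7 - 1)²)² = (-19 + (6*(⅐)*5 - 1)²)² = (-19 + (30/7 - 1)²)² = (-19 + (23/7)²)² = (-19 + 529/49)² = (-402/49)² = 161604/2401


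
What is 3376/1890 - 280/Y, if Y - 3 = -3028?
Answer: 214832/114345 ≈ 1.8788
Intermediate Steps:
Y = -3025 (Y = 3 - 3028 = -3025)
3376/1890 - 280/Y = 3376/1890 - 280/(-3025) = 3376*(1/1890) - 280*(-1/3025) = 1688/945 + 56/605 = 214832/114345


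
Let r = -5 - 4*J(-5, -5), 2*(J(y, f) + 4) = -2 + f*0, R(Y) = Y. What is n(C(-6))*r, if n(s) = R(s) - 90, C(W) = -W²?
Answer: -1890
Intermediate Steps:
J(y, f) = -5 (J(y, f) = -4 + (-2 + f*0)/2 = -4 + (-2 + 0)/2 = -4 + (½)*(-2) = -4 - 1 = -5)
n(s) = -90 + s (n(s) = s - 90 = -90 + s)
r = 15 (r = -5 - 4*(-5) = -5 + 20 = 15)
n(C(-6))*r = (-90 - 1*(-6)²)*15 = (-90 - 1*36)*15 = (-90 - 36)*15 = -126*15 = -1890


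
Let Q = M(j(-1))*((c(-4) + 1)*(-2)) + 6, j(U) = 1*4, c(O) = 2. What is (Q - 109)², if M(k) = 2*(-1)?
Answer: 8281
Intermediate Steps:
j(U) = 4
M(k) = -2
Q = 18 (Q = -2*(2 + 1)*(-2) + 6 = -6*(-2) + 6 = -2*(-6) + 6 = 12 + 6 = 18)
(Q - 109)² = (18 - 109)² = (-91)² = 8281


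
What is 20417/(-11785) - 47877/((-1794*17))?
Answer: -19482407/119806310 ≈ -0.16262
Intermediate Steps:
20417/(-11785) - 47877/((-1794*17)) = 20417*(-1/11785) - 47877/(-30498) = -20417/11785 - 47877*(-1/30498) = -20417/11785 + 15959/10166 = -19482407/119806310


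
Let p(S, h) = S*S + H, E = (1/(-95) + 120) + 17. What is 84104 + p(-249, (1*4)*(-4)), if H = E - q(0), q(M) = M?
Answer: 13892989/95 ≈ 1.4624e+5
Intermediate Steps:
E = 13014/95 (E = (-1/95 + 120) + 17 = 11399/95 + 17 = 13014/95 ≈ 136.99)
H = 13014/95 (H = 13014/95 - 1*0 = 13014/95 + 0 = 13014/95 ≈ 136.99)
p(S, h) = 13014/95 + S² (p(S, h) = S*S + 13014/95 = S² + 13014/95 = 13014/95 + S²)
84104 + p(-249, (1*4)*(-4)) = 84104 + (13014/95 + (-249)²) = 84104 + (13014/95 + 62001) = 84104 + 5903109/95 = 13892989/95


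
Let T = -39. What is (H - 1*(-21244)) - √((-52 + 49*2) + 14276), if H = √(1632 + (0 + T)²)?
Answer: 21244 + √3153 - √14322 ≈ 21180.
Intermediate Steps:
H = √3153 (H = √(1632 + (0 - 39)²) = √(1632 + (-39)²) = √(1632 + 1521) = √3153 ≈ 56.152)
(H - 1*(-21244)) - √((-52 + 49*2) + 14276) = (√3153 - 1*(-21244)) - √((-52 + 49*2) + 14276) = (√3153 + 21244) - √((-52 + 98) + 14276) = (21244 + √3153) - √(46 + 14276) = (21244 + √3153) - √14322 = 21244 + √3153 - √14322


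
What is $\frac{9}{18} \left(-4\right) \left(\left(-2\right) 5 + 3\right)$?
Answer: $14$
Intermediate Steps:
$\frac{9}{18} \left(-4\right) \left(\left(-2\right) 5 + 3\right) = 9 \cdot \frac{1}{18} \left(-4\right) \left(-10 + 3\right) = \frac{1}{2} \left(-4\right) \left(-7\right) = \left(-2\right) \left(-7\right) = 14$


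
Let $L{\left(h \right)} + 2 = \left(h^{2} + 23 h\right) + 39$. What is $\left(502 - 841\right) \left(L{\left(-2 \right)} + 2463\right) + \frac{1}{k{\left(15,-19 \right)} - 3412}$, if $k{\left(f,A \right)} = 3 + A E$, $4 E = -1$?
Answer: $- \frac{11346528658}{13617} \approx -8.3326 \cdot 10^{5}$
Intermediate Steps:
$E = - \frac{1}{4}$ ($E = \frac{1}{4} \left(-1\right) = - \frac{1}{4} \approx -0.25$)
$k{\left(f,A \right)} = 3 - \frac{A}{4}$ ($k{\left(f,A \right)} = 3 + A \left(- \frac{1}{4}\right) = 3 - \frac{A}{4}$)
$L{\left(h \right)} = 37 + h^{2} + 23 h$ ($L{\left(h \right)} = -2 + \left(\left(h^{2} + 23 h\right) + 39\right) = -2 + \left(39 + h^{2} + 23 h\right) = 37 + h^{2} + 23 h$)
$\left(502 - 841\right) \left(L{\left(-2 \right)} + 2463\right) + \frac{1}{k{\left(15,-19 \right)} - 3412} = \left(502 - 841\right) \left(\left(37 + \left(-2\right)^{2} + 23 \left(-2\right)\right) + 2463\right) + \frac{1}{\left(3 - - \frac{19}{4}\right) - 3412} = - 339 \left(\left(37 + 4 - 46\right) + 2463\right) + \frac{1}{\left(3 + \frac{19}{4}\right) - 3412} = - 339 \left(-5 + 2463\right) + \frac{1}{\frac{31}{4} - 3412} = \left(-339\right) 2458 + \frac{1}{- \frac{13617}{4}} = -833262 - \frac{4}{13617} = - \frac{11346528658}{13617}$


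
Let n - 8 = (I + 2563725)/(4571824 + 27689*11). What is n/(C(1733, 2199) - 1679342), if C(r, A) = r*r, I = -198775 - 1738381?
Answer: 39637793/6456099122641 ≈ 6.1396e-6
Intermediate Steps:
I = -1937156
C(r, A) = r²
n = 39637793/4876403 (n = 8 + (-1937156 + 2563725)/(4571824 + 27689*11) = 8 + 626569/(4571824 + 304579) = 8 + 626569/4876403 = 39637793/4876403 ≈ 8.1285)
n/(C(1733, 2199) - 1679342) = 39637793/(4876403*(1733² - 1679342)) = 39637793/(4876403*(3003289 - 1679342)) = (39637793/4876403)/1323947 = (39637793/4876403)*(1/1323947) = 39637793/6456099122641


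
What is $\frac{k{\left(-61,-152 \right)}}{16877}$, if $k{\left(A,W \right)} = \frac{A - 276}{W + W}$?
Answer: $\frac{337}{5130608} \approx 6.5684 \cdot 10^{-5}$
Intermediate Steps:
$k{\left(A,W \right)} = \frac{-276 + A}{2 W}$
$\frac{k{\left(-61,-152 \right)}}{16877} = \frac{\frac{1}{2} \frac{1}{-152} \left(-276 - 61\right)}{16877} = \frac{1}{2} \left(- \frac{1}{152}\right) \left(-337\right) \frac{1}{16877} = \frac{337}{304} \cdot \frac{1}{16877} = \frac{337}{5130608}$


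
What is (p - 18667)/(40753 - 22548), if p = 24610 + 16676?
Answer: 22619/18205 ≈ 1.2425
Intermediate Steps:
p = 41286
(p - 18667)/(40753 - 22548) = (41286 - 18667)/(40753 - 22548) = 22619/18205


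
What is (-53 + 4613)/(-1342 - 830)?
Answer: -380/181 ≈ -2.0994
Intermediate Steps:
(-53 + 4613)/(-1342 - 830) = 4560/(-2172) = 4560*(-1/2172) = -380/181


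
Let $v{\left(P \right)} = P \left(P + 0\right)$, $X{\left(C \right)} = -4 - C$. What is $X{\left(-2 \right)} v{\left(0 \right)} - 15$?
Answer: $-15$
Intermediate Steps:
$v{\left(P \right)} = P^{2}$ ($v{\left(P \right)} = P P = P^{2}$)
$X{\left(-2 \right)} v{\left(0 \right)} - 15 = \left(-4 - -2\right) 0^{2} - 15 = \left(-4 + 2\right) 0 - 15 = \left(-2\right) 0 - 15 = 0 - 15 = -15$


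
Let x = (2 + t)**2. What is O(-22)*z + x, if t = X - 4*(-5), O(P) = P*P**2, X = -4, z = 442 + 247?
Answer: -7336148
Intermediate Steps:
z = 689
O(P) = P**3
t = 16 (t = -4 - 4*(-5) = -4 + 20 = 16)
x = 324 (x = (2 + 16)**2 = 18**2 = 324)
O(-22)*z + x = (-22)**3*689 + 324 = -10648*689 + 324 = -7336472 + 324 = -7336148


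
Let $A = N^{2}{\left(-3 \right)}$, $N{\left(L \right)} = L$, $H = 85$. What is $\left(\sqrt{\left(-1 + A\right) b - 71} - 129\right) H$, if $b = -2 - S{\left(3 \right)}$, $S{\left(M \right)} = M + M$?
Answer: $-10965 + 255 i \sqrt{15} \approx -10965.0 + 987.61 i$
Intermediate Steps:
$A = 9$ ($A = \left(-3\right)^{2} = 9$)
$S{\left(M \right)} = 2 M$
$b = -8$ ($b = -2 - 2 \cdot 3 = -2 - 6 = -8$)
$\left(\sqrt{\left(-1 + A\right) b - 71} - 129\right) H = \left(\sqrt{\left(-1 + 9\right) \left(-8\right) - 71} - 129\right) 85 = \left(\sqrt{8 \left(-8\right) - 71} - 129\right) 85 = \left(\sqrt{-64 - 71} - 129\right) 85 = \left(\sqrt{-135} - 129\right) 85 = \left(3 i \sqrt{15} - 129\right) 85 = \left(-129 + 3 i \sqrt{15}\right) 85 = -10965 + 255 i \sqrt{15}$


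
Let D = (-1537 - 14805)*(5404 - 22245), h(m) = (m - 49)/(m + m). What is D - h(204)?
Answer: 112287973621/408 ≈ 2.7522e+8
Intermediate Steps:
h(m) = (-49 + m)/(2*m) (h(m) = (-49 + m)/((2*m)) = (-49 + m)*(1/(2*m)) = (-49 + m)/(2*m))
D = 275215622 (D = -16342*(-16841) = 275215622)
D - h(204) = 275215622 - (-49 + 204)/(2*204) = 275215622 - 155/(2*204) = 275215622 - 1*155/408 = 275215622 - 155/408 = 112287973621/408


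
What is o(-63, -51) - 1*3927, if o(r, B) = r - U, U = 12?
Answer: -4002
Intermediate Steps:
o(r, B) = -12 + r (o(r, B) = r - 1*12 = r - 12 = -12 + r)
o(-63, -51) - 1*3927 = (-12 - 63) - 1*3927 = -75 - 3927 = -4002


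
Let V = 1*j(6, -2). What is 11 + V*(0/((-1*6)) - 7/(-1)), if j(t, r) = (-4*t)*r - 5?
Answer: 312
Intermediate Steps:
j(t, r) = -5 - 4*r*t (j(t, r) = -4*r*t - 5 = -5 - 4*r*t)
V = 43 (V = 1*(-5 - 4*(-2)*6) = 1*(-5 + 48) = 1*43 = 43)
11 + V*(0/((-1*6)) - 7/(-1)) = 11 + 43*(0/((-1*6)) - 7/(-1)) = 11 + 43*(0/(-6) - 7*(-1)) = 11 + 43*(0*(-1/6) + 7) = 11 + 43*(0 + 7) = 11 + 43*7 = 11 + 301 = 312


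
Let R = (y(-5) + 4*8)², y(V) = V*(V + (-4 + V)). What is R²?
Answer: 108243216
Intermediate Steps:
y(V) = V*(-4 + 2*V)
R = 10404 (R = (2*(-5)*(-2 - 5) + 4*8)² = (2*(-5)*(-7) + 32)² = (70 + 32)² = 102² = 10404)
R² = 10404² = 108243216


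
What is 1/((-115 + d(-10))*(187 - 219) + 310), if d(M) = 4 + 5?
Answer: 1/3702 ≈ 0.00027012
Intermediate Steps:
d(M) = 9
1/((-115 + d(-10))*(187 - 219) + 310) = 1/((-115 + 9)*(187 - 219) + 310) = 1/(-106*(-32) + 310) = 1/(3392 + 310) = 1/3702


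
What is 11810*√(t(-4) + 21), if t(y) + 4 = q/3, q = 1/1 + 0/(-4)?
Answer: 23620*√39/3 ≈ 49169.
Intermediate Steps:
q = 1 (q = 1*1 + 0*(-¼) = 1 + 0 = 1)
t(y) = -11/3 (t(y) = -4 + 1/3 = -4 + 1*(⅓) = -4 + ⅓ = -11/3)
11810*√(t(-4) + 21) = 11810*√(-11/3 + 21) = 11810*√(52/3) = 11810*(2*√39/3) = 23620*√39/3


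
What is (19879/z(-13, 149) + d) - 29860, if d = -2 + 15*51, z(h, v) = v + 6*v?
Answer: -30328292/1043 ≈ -29078.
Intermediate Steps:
z(h, v) = 7*v
d = 763 (d = -2 + 765 = 763)
(19879/z(-13, 149) + d) - 29860 = (19879/((7*149)) + 763) - 29860 = (19879/1043 + 763) - 29860 = 815688/1043 - 29860 = -30328292/1043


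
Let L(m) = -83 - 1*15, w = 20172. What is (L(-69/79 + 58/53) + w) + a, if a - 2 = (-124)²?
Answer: 35452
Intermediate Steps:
L(m) = -98 (L(m) = -83 - 15 = -98)
a = 15378 (a = 2 + (-124)² = 2 + 15376 = 15378)
(L(-69/79 + 58/53) + w) + a = (-98 + 20172) + 15378 = 20074 + 15378 = 35452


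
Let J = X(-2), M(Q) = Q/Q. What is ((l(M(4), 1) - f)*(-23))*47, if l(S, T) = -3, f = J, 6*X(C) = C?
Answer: 8648/3 ≈ 2882.7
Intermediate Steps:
X(C) = C/6
M(Q) = 1
J = -1/3 (J = (1/6)*(-2) = -1/3 ≈ -0.33333)
f = -1/3 ≈ -0.33333
((l(M(4), 1) - f)*(-23))*47 = ((-3 - 1*(-1/3))*(-23))*47 = ((-3 + 1/3)*(-23))*47 = -8/3*(-23)*47 = (184/3)*47 = 8648/3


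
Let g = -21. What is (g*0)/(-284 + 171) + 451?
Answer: 451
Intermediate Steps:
(g*0)/(-284 + 171) + 451 = (-21*0)/(-284 + 171) + 451 = 0/(-113) + 451 = -1/113*0 + 451 = 0 + 451 = 451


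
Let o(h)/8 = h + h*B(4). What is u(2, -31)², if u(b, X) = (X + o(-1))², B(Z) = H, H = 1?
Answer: 4879681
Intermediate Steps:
B(Z) = 1
o(h) = 16*h (o(h) = 8*(h + h*1) = 8*(h + h) = 8*(2*h) = 16*h)
u(b, X) = (-16 + X)² (u(b, X) = (X + 16*(-1))² = (X - 16)² = (-16 + X)²)
u(2, -31)² = ((-16 - 31)²)² = ((-47)²)² = 2209² = 4879681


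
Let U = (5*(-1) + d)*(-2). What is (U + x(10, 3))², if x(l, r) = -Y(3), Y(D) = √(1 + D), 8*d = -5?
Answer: 1369/16 ≈ 85.563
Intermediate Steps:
d = -5/8 (d = (⅛)*(-5) = -5/8 ≈ -0.62500)
x(l, r) = -2 (x(l, r) = -√(1 + 3) = -√4 = -1*2 = -2)
U = 45/4 (U = (5*(-1) - 5/8)*(-2) = (-5 - 5/8)*(-2) = -45/8*(-2) = 45/4 ≈ 11.250)
(U + x(10, 3))² = (45/4 - 2)² = (37/4)² = 1369/16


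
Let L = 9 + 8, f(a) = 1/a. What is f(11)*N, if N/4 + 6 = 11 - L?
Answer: -48/11 ≈ -4.3636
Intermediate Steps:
L = 17
N = -48 (N = -24 + 4*(11 - 1*17) = -24 + 4*(11 - 17) = -24 + 4*(-6) = -24 - 24 = -48)
f(11)*N = -48/11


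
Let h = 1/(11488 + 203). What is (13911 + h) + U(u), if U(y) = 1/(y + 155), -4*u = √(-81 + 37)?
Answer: 1736763973238/124848189 + 2*I*√11/96111 ≈ 13911.0 + 6.9017e-5*I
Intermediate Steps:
u = -I*√11/2 (u = -√(-81 + 37)/4 = -I*√11/2 ≈ -1.6583*I)
U(y) = 1/(155 + y)
h = 1/11691 ≈ 8.5536e-5
(13911 + h) + U(u) = (13911 + 1/11691) + 1/(155 - I*√11/2) = 162633502/11691 + 1/(155 - I*√11/2)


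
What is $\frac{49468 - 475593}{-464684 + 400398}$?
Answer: $\frac{426125}{64286} \approx 6.6286$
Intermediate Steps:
$\frac{49468 - 475593}{-464684 + 400398} = - \frac{426125}{-64286} = \left(-426125\right) \left(- \frac{1}{64286}\right) = \frac{426125}{64286}$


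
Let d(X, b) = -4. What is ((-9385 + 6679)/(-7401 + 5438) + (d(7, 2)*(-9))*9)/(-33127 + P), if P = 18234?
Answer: -638718/29234959 ≈ -0.021848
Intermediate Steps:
((-9385 + 6679)/(-7401 + 5438) + (d(7, 2)*(-9))*9)/(-33127 + P) = ((-9385 + 6679)/(-7401 + 5438) - 4*(-9)*9)/(-33127 + 18234) = (-2706/(-1963) + 36*9)/(-14893) = (-2706*(-1/1963) + 324)*(-1/14893) = (2706/1963 + 324)*(-1/14893) = (638718/1963)*(-1/14893) = -638718/29234959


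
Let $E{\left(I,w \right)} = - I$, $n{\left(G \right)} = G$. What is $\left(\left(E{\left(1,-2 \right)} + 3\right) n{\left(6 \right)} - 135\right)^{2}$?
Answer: $15129$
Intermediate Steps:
$\left(\left(E{\left(1,-2 \right)} + 3\right) n{\left(6 \right)} - 135\right)^{2} = \left(\left(\left(-1\right) 1 + 3\right) 6 - 135\right)^{2} = \left(\left(-1 + 3\right) 6 - 135\right)^{2} = \left(2 \cdot 6 - 135\right)^{2} = \left(12 - 135\right)^{2} = \left(-123\right)^{2} = 15129$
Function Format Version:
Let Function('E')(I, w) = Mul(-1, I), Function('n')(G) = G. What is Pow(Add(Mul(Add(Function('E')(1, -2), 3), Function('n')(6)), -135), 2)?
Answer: 15129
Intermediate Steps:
Pow(Add(Mul(Add(Function('E')(1, -2), 3), Function('n')(6)), -135), 2) = Pow(Add(Mul(Add(Mul(-1, 1), 3), 6), -135), 2) = Pow(Add(Mul(Add(-1, 3), 6), -135), 2) = Pow(Add(Mul(2, 6), -135), 2) = Pow(Add(12, -135), 2) = Pow(-123, 2) = 15129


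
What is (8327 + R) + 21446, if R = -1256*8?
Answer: 19725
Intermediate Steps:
R = -10048
(8327 + R) + 21446 = (8327 - 10048) + 21446 = -1721 + 21446 = 19725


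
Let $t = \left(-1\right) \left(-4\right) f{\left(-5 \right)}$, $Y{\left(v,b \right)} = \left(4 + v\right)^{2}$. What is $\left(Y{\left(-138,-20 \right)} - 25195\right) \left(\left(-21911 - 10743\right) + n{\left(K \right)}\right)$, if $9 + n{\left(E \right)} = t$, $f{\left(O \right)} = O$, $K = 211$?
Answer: $236592237$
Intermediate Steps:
$t = -20$ ($t = \left(-1\right) \left(-4\right) \left(-5\right) = 4 \left(-5\right) = -20$)
$n{\left(E \right)} = -29$ ($n{\left(E \right)} = -9 - 20 = -29$)
$\left(Y{\left(-138,-20 \right)} - 25195\right) \left(\left(-21911 - 10743\right) + n{\left(K \right)}\right) = \left(\left(4 - 138\right)^{2} - 25195\right) \left(\left(-21911 - 10743\right) - 29\right) = \left(\left(-134\right)^{2} - 25195\right) \left(\left(-21911 - 10743\right) - 29\right) = \left(17956 - 25195\right) \left(-32654 - 29\right) = \left(-7239\right) \left(-32683\right) = 236592237$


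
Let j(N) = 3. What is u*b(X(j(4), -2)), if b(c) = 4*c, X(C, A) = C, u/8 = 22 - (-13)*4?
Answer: 7104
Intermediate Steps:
u = 592 (u = 8*(22 - (-13)*4) = 8*(22 - 13*(-4)) = 8*(22 + 52) = 8*74 = 592)
u*b(X(j(4), -2)) = 592*(4*3) = 592*12 = 7104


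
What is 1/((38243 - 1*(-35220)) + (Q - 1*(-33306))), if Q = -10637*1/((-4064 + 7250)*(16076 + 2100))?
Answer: 57908736/6182857823347 ≈ 9.3660e-6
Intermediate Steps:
Q = -10637/57908736 (Q = -10637/(3186*18176) = -10637/57908736 ≈ -0.00018369)
1/((38243 - 1*(-35220)) + (Q - 1*(-33306))) = 1/((38243 - 1*(-35220)) + (-10637/57908736 - 1*(-33306))) = 1/((38243 + 35220) + (-10637/57908736 + 33306)) = 1/(73463 + 1928708350579/57908736) = 1/(6182857823347/57908736) = 57908736/6182857823347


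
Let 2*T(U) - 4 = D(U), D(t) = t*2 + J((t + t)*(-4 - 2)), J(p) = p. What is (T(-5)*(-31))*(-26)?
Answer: 21762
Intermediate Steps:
D(t) = -10*t (D(t) = t*2 + (t + t)*(-4 - 2) = 2*t + (2*t)*(-6) = 2*t - 12*t = -10*t)
T(U) = 2 - 5*U (T(U) = 2 + (-10*U)/2 = 2 - 5*U)
(T(-5)*(-31))*(-26) = ((2 - 5*(-5))*(-31))*(-26) = ((2 + 25)*(-31))*(-26) = (27*(-31))*(-26) = -837*(-26) = 21762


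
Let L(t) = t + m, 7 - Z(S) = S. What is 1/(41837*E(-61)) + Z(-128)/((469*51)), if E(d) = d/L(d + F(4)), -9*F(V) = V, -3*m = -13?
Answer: 61040071/10772232597 ≈ 0.0056664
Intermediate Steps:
m = 13/3 (m = -⅓*(-13) = 13/3 ≈ 4.3333)
F(V) = -V/9
Z(S) = 7 - S
L(t) = 13/3 + t (L(t) = t + 13/3 = 13/3 + t)
E(d) = d/(35/9 + d) (E(d) = d/(13/3 + (d - ⅑*4)) = d/(13/3 + (d - 4/9)) = d/(13/3 + (-4/9 + d)) = d/(35/9 + d))
1/(41837*E(-61)) + Z(-128)/((469*51)) = 1/(41837*((9*(-61)/(35 + 9*(-61))))) + (7 - 1*(-128))/((469*51)) = 1/(41837*((9*(-61)/(35 - 549)))) + (7 + 128)/23919 = 1/(41837*((9*(-61)/(-514)))) + 135*(1/23919) = 1/(41837*((9*(-61)*(-1/514)))) + 45/7973 = 1/(41837*(549/514)) + 45/7973 = (1/41837)*(514/549) + 45/7973 = 514/22968513 + 45/7973 = 61040071/10772232597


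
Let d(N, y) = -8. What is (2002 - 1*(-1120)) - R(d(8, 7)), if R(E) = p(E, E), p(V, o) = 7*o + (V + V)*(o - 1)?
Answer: 3034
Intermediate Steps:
p(V, o) = 7*o + 2*V*(-1 + o) (p(V, o) = 7*o + (2*V)*(-1 + o) = 7*o + 2*V*(-1 + o))
R(E) = 2*E² + 5*E (R(E) = -2*E + 7*E + 2*E*E = -2*E + 7*E + 2*E² = 2*E² + 5*E)
(2002 - 1*(-1120)) - R(d(8, 7)) = (2002 - 1*(-1120)) - (-8)*(5 + 2*(-8)) = (2002 + 1120) - (-8)*(5 - 16) = 3122 - (-8)*(-11) = 3122 - 1*88 = 3122 - 88 = 3034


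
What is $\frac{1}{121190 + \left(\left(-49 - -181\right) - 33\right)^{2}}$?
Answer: $\frac{1}{130991} \approx 7.6341 \cdot 10^{-6}$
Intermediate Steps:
$\frac{1}{121190 + \left(\left(-49 - -181\right) - 33\right)^{2}} = \frac{1}{121190 + \left(\left(-49 + 181\right) - 33\right)^{2}} = \frac{1}{121190 + \left(132 - 33\right)^{2}} = \frac{1}{121190 + 99^{2}} = \frac{1}{121190 + 9801} = \frac{1}{130991}$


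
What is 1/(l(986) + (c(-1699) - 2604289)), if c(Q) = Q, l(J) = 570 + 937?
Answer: -1/2604481 ≈ -3.8395e-7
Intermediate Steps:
l(J) = 1507
1/(l(986) + (c(-1699) - 2604289)) = 1/(1507 + (-1699 - 2604289)) = 1/(1507 - 2605988) = 1/(-2604481) = -1/2604481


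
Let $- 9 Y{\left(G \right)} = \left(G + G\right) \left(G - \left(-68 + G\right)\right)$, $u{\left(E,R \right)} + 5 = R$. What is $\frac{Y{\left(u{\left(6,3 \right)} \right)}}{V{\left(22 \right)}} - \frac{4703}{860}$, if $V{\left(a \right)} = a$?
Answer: $- \frac{348637}{85140} \approx -4.0949$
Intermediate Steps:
$u{\left(E,R \right)} = -5 + R$
$Y{\left(G \right)} = - \frac{136 G}{9}$ ($Y{\left(G \right)} = - \frac{\left(G + G\right) \left(G - \left(-68 + G\right)\right)}{9} = - \frac{2 G 68}{9} = - \frac{136 G}{9}$)
$\frac{Y{\left(u{\left(6,3 \right)} \right)}}{V{\left(22 \right)}} - \frac{4703}{860} = \frac{\left(- \frac{136}{9}\right) \left(-5 + 3\right)}{22} - \frac{4703}{860} = \left(- \frac{136}{9}\right) \left(-2\right) \frac{1}{22} - \frac{4703}{860} = \frac{272}{9} \cdot \frac{1}{22} - \frac{4703}{860} = \frac{136}{99} - \frac{4703}{860} = - \frac{348637}{85140}$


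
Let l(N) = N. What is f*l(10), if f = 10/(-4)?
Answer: -25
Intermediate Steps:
f = -5/2 (f = 10*(-1/4) = -5/2 ≈ -2.5000)
f*l(10) = -5/2*10 = -25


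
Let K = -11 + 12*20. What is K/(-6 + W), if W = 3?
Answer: -229/3 ≈ -76.333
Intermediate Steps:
K = 229 (K = -11 + 240 = 229)
K/(-6 + W) = 229/(-6 + 3) = 229/(-3) = -⅓*229 = -229/3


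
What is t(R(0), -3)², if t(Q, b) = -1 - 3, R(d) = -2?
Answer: 16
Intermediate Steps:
t(Q, b) = -4
t(R(0), -3)² = (-4)² = 16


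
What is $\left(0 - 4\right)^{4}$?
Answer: $256$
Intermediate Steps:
$\left(0 - 4\right)^{4} = \left(-4\right)^{4} = 256$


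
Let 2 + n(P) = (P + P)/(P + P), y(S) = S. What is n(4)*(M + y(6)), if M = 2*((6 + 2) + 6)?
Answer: -34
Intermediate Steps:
M = 28 (M = 2*(8 + 6) = 2*14 = 28)
n(P) = -1 (n(P) = -2 + (P + P)/(P + P) = -2 + (2*P)/((2*P)) = -2 + (2*P)*(1/(2*P)) = -2 + 1 = -1)
n(4)*(M + y(6)) = -(28 + 6) = -1*34 = -34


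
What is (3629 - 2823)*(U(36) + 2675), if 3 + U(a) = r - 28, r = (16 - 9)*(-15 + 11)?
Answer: 2108496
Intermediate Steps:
r = -28 (r = 7*(-4) = -28)
U(a) = -59 (U(a) = -3 + (-28 - 28) = -3 - 56 = -59)
(3629 - 2823)*(U(36) + 2675) = (3629 - 2823)*(-59 + 2675) = 806*2616 = 2108496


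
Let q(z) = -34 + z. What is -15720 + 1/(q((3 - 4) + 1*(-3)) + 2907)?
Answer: -45100679/2869 ≈ -15720.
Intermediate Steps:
-15720 + 1/(q((3 - 4) + 1*(-3)) + 2907) = -15720 + 1/((-34 + ((3 - 4) + 1*(-3))) + 2907) = -15720 + 1/((-34 + (-1 - 3)) + 2907) = -15720 + 1/((-34 - 4) + 2907) = -15720 + 1/(-38 + 2907) = -15720 + 1/2869 = -45100679/2869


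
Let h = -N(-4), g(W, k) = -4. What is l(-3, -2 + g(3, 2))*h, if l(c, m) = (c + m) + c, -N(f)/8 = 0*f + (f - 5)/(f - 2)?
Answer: -144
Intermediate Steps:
N(f) = -8*(-5 + f)/(-2 + f) (N(f) = -8*(0*f + (f - 5)/(f - 2)) = -8*(0 + (-5 + f)/(-2 + f)) = -8*(-5 + f)/(-2 + f))
h = 12 (h = -8*(5 - 1*(-4))/(-2 - 4) = -8*(5 + 4)/(-6) = -8*(-1)*9/6 = -1*(-12) = 12)
l(c, m) = m + 2*c
l(-3, -2 + g(3, 2))*h = ((-2 - 4) + 2*(-3))*12 = (-6 - 6)*12 = -12*12 = -144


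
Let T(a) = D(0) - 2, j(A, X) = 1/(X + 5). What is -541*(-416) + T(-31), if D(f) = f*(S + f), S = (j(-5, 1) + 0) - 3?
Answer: 225054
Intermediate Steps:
j(A, X) = 1/(5 + X)
S = -17/6 (S = (1/(5 + 1) + 0) - 3 = (1/6 + 0) - 3 = (⅙ + 0) - 3 = ⅙ - 3 = -17/6 ≈ -2.8333)
D(f) = f*(-17/6 + f)
T(a) = -2 (T(a) = (⅙)*0*(-17 + 6*0) - 2 = (⅙)*0*(-17 + 0) - 2 = (⅙)*0*(-17) - 2 = 0 - 2 = -2)
-541*(-416) + T(-31) = -541*(-416) - 2 = 225056 - 2 = 225054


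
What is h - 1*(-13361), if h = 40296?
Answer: 53657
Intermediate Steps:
h - 1*(-13361) = 40296 - 1*(-13361) = 40296 + 13361 = 53657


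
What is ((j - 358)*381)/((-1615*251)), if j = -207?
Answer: 43053/81073 ≈ 0.53104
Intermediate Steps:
((j - 358)*381)/((-1615*251)) = ((-207 - 358)*381)/((-1615*251)) = -565*381/(-405365) = -215265*(-1/405365) = 43053/81073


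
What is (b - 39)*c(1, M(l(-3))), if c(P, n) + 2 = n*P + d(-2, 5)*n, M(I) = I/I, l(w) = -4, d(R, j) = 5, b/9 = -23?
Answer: -984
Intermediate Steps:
b = -207 (b = 9*(-23) = -207)
M(I) = 1
c(P, n) = -2 + 5*n + P*n (c(P, n) = -2 + (n*P + 5*n) = -2 + (P*n + 5*n) = -2 + (5*n + P*n) = -2 + 5*n + P*n)
(b - 39)*c(1, M(l(-3))) = (-207 - 39)*(-2 + 5*1 + 1*1) = -246*(-2 + 5 + 1) = -246*4 = -984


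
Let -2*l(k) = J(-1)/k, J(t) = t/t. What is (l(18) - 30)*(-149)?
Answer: 161069/36 ≈ 4474.1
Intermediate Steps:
J(t) = 1
l(k) = -1/(2*k)
(l(18) - 30)*(-149) = (-½/18 - 30)*(-149) = (-½*1/18 - 30)*(-149) = (-1/36 - 30)*(-149) = -1081/36*(-149) = 161069/36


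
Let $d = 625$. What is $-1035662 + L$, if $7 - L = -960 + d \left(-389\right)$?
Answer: $-791570$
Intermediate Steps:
$L = 244092$ ($L = 7 - \left(-960 + 625 \left(-389\right)\right) = 7 - \left(-960 - 243125\right) = 7 - -244085 = 7 + 244085 = 244092$)
$-1035662 + L = -1035662 + 244092 = -791570$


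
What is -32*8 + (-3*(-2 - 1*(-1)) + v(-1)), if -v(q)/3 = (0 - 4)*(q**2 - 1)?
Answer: -253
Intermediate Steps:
v(q) = -12 + 12*q**2 (v(q) = -3*(0 - 4)*(q**2 - 1) = -(-12)*(-1 + q**2) = -3*(4 - 4*q**2) = -12 + 12*q**2)
-32*8 + (-3*(-2 - 1*(-1)) + v(-1)) = -32*8 + (-3*(-2 - 1*(-1)) + (-12 + 12*(-1)**2)) = -256 + (-3*(-2 + 1) + (-12 + 12*1)) = -256 + (-3*(-1) + (-12 + 12)) = -256 + (3 + 0) = -256 + 3 = -253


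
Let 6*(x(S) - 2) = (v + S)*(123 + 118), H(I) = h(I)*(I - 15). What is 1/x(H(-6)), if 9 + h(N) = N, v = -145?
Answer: 3/20491 ≈ 0.00014641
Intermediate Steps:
h(N) = -9 + N
H(I) = (-15 + I)*(-9 + I) (H(I) = (-9 + I)*(I - 15) = (-9 + I)*(-15 + I) = (-15 + I)*(-9 + I))
x(S) = -34933/6 + 241*S/6 (x(S) = 2 + ((-145 + S)*(123 + 118))/6 = 2 + ((-145 + S)*241)/6 = 2 + (-34945 + 241*S)/6 = 2 + (-34945/6 + 241*S/6) = -34933/6 + 241*S/6)
1/x(H(-6)) = 1/(-34933/6 + 241*((-15 - 6)*(-9 - 6))/6) = 1/(-34933/6 + 241*(-21*(-15))/6) = 1/(-34933/6 + (241/6)*315) = 1/(-34933/6 + 25305/2) = 1/(20491/3) = 3/20491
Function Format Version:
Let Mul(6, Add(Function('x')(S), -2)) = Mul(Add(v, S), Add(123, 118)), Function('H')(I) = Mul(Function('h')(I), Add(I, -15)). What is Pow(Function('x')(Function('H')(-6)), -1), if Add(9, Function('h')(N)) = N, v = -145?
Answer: Rational(3, 20491) ≈ 0.00014641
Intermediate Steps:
Function('h')(N) = Add(-9, N)
Function('H')(I) = Mul(Add(-15, I), Add(-9, I)) (Function('H')(I) = Mul(Add(-9, I), Add(I, -15)) = Mul(Add(-9, I), Add(-15, I)) = Mul(Add(-15, I), Add(-9, I)))
Function('x')(S) = Add(Rational(-34933, 6), Mul(Rational(241, 6), S)) (Function('x')(S) = Add(2, Mul(Rational(1, 6), Mul(Add(-145, S), Add(123, 118)))) = Add(2, Mul(Rational(1, 6), Mul(Add(-145, S), 241))) = Add(2, Mul(Rational(1, 6), Add(-34945, Mul(241, S)))) = Add(2, Add(Rational(-34945, 6), Mul(Rational(241, 6), S))) = Add(Rational(-34933, 6), Mul(Rational(241, 6), S)))
Pow(Function('x')(Function('H')(-6)), -1) = Pow(Add(Rational(-34933, 6), Mul(Rational(241, 6), Mul(Add(-15, -6), Add(-9, -6)))), -1) = Pow(Add(Rational(-34933, 6), Mul(Rational(241, 6), Mul(-21, -15))), -1) = Pow(Add(Rational(-34933, 6), Mul(Rational(241, 6), 315)), -1) = Pow(Add(Rational(-34933, 6), Rational(25305, 2)), -1) = Pow(Rational(20491, 3), -1) = Rational(3, 20491)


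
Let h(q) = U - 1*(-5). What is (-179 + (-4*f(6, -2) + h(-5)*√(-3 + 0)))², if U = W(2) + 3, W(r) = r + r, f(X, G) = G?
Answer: 28809 - 4104*I*√3 ≈ 28809.0 - 7108.3*I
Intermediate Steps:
W(r) = 2*r
U = 7 (U = 2*2 + 3 = 4 + 3 = 7)
h(q) = 12 (h(q) = 7 - 1*(-5) = 7 + 5 = 12)
(-179 + (-4*f(6, -2) + h(-5)*√(-3 + 0)))² = (-179 + (-4*(-2) + 12*√(-3 + 0)))² = (-179 + (8 + 12*√(-3)))² = (-179 + (8 + 12*(I*√3)))² = (-179 + (8 + 12*I*√3))² = (-171 + 12*I*√3)²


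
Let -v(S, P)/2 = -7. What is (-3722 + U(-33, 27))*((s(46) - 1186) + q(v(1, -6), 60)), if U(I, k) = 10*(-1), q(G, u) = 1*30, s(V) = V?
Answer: 4142520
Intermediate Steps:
v(S, P) = 14 (v(S, P) = -2*(-7) = 14)
q(G, u) = 30
U(I, k) = -10
(-3722 + U(-33, 27))*((s(46) - 1186) + q(v(1, -6), 60)) = (-3722 - 10)*((46 - 1186) + 30) = -3732*(-1140 + 30) = -3732*(-1110) = 4142520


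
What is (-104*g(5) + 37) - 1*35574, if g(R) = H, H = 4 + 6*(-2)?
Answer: -34705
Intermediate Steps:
H = -8 (H = 4 - 12 = -8)
g(R) = -8
(-104*g(5) + 37) - 1*35574 = (-104*(-8) + 37) - 1*35574 = (832 + 37) - 35574 = 869 - 35574 = -34705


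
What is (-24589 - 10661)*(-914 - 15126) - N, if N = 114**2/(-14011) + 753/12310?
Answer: 97519321717530477/172475410 ≈ 5.6541e+8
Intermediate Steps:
N = -149430477/172475410 (N = 12996*(-1/14011) + 753*(1/12310) = -12996/14011 + 753/12310 = -149430477/172475410 ≈ -0.86639)
(-24589 - 10661)*(-914 - 15126) - N = (-24589 - 10661)*(-914 - 15126) - 1*(-149430477/172475410) = -35250*(-16040) + 149430477/172475410 = 565410000 + 149430477/172475410 = 97519321717530477/172475410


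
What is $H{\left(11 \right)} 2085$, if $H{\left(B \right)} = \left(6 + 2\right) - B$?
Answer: $-6255$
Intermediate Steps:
$H{\left(B \right)} = 8 - B$
$H{\left(11 \right)} 2085 = \left(8 - 11\right) 2085 = \left(-3\right) 2085 = -6255$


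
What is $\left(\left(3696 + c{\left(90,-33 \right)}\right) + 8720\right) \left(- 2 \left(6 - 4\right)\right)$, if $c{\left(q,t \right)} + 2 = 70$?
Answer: $-49936$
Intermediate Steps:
$c{\left(q,t \right)} = 68$ ($c{\left(q,t \right)} = -2 + 70 = 68$)
$\left(\left(3696 + c{\left(90,-33 \right)}\right) + 8720\right) \left(- 2 \left(6 - 4\right)\right) = \left(\left(3696 + 68\right) + 8720\right) \left(- 2 \left(6 - 4\right)\right) = \left(3764 + 8720\right) \left(\left(-2\right) 2\right) = 12484 \left(-4\right) = -49936$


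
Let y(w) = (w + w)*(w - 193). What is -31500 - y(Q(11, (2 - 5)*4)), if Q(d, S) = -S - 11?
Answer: -31116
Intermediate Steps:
Q(d, S) = -11 - S
y(w) = 2*w*(-193 + w) (y(w) = (2*w)*(-193 + w) = 2*w*(-193 + w))
-31500 - y(Q(11, (2 - 5)*4)) = -31500 - 2*(-11 - (2 - 5)*4)*(-193 + (-11 - (2 - 5)*4)) = -31500 - 2*(-11 - (-3)*4)*(-193 + (-11 - (-3)*4)) = -31500 - 2*(-11 - 1*(-12))*(-193 + (-11 - 1*(-12))) = -31500 - 2*(-11 + 12)*(-193 + (-11 + 12)) = -31500 - 2*(-193 + 1) = -31500 - 2*(-192) = -31500 - 1*(-384) = -31500 + 384 = -31116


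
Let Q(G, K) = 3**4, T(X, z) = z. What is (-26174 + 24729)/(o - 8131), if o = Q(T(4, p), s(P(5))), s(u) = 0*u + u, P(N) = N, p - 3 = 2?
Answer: 289/1610 ≈ 0.17950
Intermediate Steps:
p = 5 (p = 3 + 2 = 5)
s(u) = u (s(u) = 0 + u = u)
Q(G, K) = 81
o = 81
(-26174 + 24729)/(o - 8131) = (-26174 + 24729)/(81 - 8131) = -1445/(-8050) = -1445*(-1/8050) = 289/1610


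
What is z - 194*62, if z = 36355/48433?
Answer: -52955979/4403 ≈ -12027.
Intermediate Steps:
z = 3305/4403 (z = 36355*(1/48433) = 3305/4403 ≈ 0.75062)
z - 194*62 = 3305/4403 - 194*62 = 3305/4403 - 12028 = -52955979/4403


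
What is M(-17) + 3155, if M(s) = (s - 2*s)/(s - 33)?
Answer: 157733/50 ≈ 3154.7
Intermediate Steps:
M(s) = -s/(-33 + s) (M(s) = (-s)/(-33 + s) = -s/(-33 + s))
M(-17) + 3155 = -1*(-17)/(-33 - 17) + 3155 = -1*(-17)/(-50) + 3155 = -1*(-17)*(-1/50) + 3155 = -17/50 + 3155 = 157733/50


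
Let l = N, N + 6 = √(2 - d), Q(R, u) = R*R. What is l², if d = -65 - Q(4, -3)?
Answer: (6 - √83)² ≈ 9.6748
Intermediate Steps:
Q(R, u) = R²
d = -81 (d = -65 - 1*4² = -65 - 1*16 = -65 - 16 = -81)
N = -6 + √83 (N = -6 + √(2 - 1*(-81)) = -6 + √(2 + 81) = -6 + √83 ≈ 3.1104)
l = -6 + √83 ≈ 3.1104
l² = (-6 + √83)²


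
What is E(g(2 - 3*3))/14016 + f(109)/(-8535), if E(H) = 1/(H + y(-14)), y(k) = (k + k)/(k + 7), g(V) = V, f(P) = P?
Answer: -1530589/119626560 ≈ -0.012795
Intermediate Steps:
y(k) = 2*k/(7 + k) (y(k) = (2*k)/(7 + k) = 2*k/(7 + k))
E(H) = 1/(4 + H) (E(H) = 1/(H + 2*(-14)/(7 - 14)) = 1/(H + 2*(-14)/(-7)) = 1/(H + 2*(-14)*(-⅐)) = 1/(H + 4) = 1/(4 + H))
E(g(2 - 3*3))/14016 + f(109)/(-8535) = 1/((4 + (2 - 3*3))*14016) + 109/(-8535) = (1/14016)/(4 + (2 - 9)) + 109*(-1/8535) = (1/14016)/(4 - 7) - 109/8535 = (1/14016)/(-3) - 109/8535 = -⅓*1/14016 - 109/8535 = -1/42048 - 109/8535 = -1530589/119626560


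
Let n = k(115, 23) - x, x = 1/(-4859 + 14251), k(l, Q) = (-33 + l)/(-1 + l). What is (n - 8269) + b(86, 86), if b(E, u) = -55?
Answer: -4455818441/535344 ≈ -8323.3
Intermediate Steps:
k(l, Q) = (-33 + l)/(-1 + l)
x = 1/9392 ≈ 0.00010647
n = 385015/535344 (n = (-33 + 115)/(-1 + 115) - 1*1/9392 = 82/114 - 1/9392 = (1/114)*82 - 1/9392 = 41/57 - 1/9392 = 385015/535344 ≈ 0.71919)
(n - 8269) + b(86, 86) = (385015/535344 - 8269) - 55 = -4426374521/535344 - 55 = -4455818441/535344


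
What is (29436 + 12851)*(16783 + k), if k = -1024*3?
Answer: 579797057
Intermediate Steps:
k = -3072
(29436 + 12851)*(16783 + k) = (29436 + 12851)*(16783 - 3072) = 42287*13711 = 579797057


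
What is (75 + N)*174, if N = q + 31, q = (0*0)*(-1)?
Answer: 18444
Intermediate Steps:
q = 0 (q = 0*(-1) = 0)
N = 31 (N = 0 + 31 = 31)
(75 + N)*174 = (75 + 31)*174 = 106*174 = 18444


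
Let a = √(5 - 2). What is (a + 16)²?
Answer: (16 + √3)² ≈ 314.43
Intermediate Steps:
a = √3 ≈ 1.7320
(a + 16)² = (√3 + 16)² = (16 + √3)²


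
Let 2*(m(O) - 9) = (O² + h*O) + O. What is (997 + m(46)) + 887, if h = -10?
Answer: 2744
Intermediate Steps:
m(O) = 9 + O²/2 - 9*O/2 (m(O) = 9 + ((O² - 10*O) + O)/2 = 9 + (O² - 9*O)/2 = 9 + (O²/2 - 9*O/2) = 9 + O²/2 - 9*O/2)
(997 + m(46)) + 887 = (997 + (9 + (½)*46² - 9/2*46)) + 887 = (997 + (9 + (½)*2116 - 207)) + 887 = (997 + (9 + 1058 - 207)) + 887 = (997 + 860) + 887 = 1857 + 887 = 2744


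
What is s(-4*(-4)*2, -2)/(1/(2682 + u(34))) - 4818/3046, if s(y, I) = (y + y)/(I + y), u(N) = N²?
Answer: 187012633/22845 ≈ 8186.1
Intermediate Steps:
s(y, I) = 2*y/(I + y) (s(y, I) = (2*y)/(I + y) = 2*y/(I + y))
s(-4*(-4)*2, -2)/(1/(2682 + u(34))) - 4818/3046 = (2*(-4*(-4)*2)/(-2 - 4*(-4)*2))/(1/(2682 + 34²)) - 4818/3046 = (2*(16*2)/(-2 + 16*2))/(1/(2682 + 1156)) - 4818*1/3046 = (2*32/(-2 + 32))/(1/3838) - 2409/1523 = (2*32/30)/(1/3838) - 2409/1523 = (2*32*(1/30))*3838 - 2409/1523 = (32/15)*3838 - 2409/1523 = 122816/15 - 2409/1523 = 187012633/22845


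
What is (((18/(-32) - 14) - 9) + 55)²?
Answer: 253009/256 ≈ 988.32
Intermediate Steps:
(((18/(-32) - 14) - 9) + 55)² = (((18*(-1/32) - 14) - 9) + 55)² = (((-9/16 - 14) - 9) + 55)² = ((-233/16 - 9) + 55)² = (-377/16 + 55)² = (503/16)² = 253009/256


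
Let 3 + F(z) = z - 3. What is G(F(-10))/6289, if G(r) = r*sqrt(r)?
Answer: -64*I/6289 ≈ -0.010176*I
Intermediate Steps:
F(z) = -6 + z (F(z) = -3 + (z - 3) = -3 + (-3 + z) = -6 + z)
G(r) = r**(3/2)
G(F(-10))/6289 = (-6 - 10)**(3/2)/6289 = (-16)**(3/2)*(1/6289) = -64*I*(1/6289) = -64*I/6289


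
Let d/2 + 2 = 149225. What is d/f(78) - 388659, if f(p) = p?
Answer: -5002826/13 ≈ -3.8483e+5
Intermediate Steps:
d = 298446 (d = -4 + 2*149225 = -4 + 298450 = 298446)
d/f(78) - 388659 = 298446/78 - 388659 = 298446*(1/78) - 388659 = 49741/13 - 388659 = -5002826/13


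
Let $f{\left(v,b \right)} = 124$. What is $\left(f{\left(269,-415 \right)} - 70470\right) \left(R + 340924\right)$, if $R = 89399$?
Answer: $-30271501758$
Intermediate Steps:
$\left(f{\left(269,-415 \right)} - 70470\right) \left(R + 340924\right) = \left(124 - 70470\right) \left(89399 + 340924\right) = \left(-70346\right) 430323 = -30271501758$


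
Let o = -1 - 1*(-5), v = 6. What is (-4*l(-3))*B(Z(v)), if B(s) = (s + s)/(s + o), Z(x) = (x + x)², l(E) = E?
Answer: 864/37 ≈ 23.351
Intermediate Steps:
o = 4 (o = -1 + 5 = 4)
Z(x) = 4*x² (Z(x) = (2*x)² = 4*x²)
B(s) = 2*s/(4 + s) (B(s) = (s + s)/(s + 4) = (2*s)/(4 + s) = 2*s/(4 + s))
(-4*l(-3))*B(Z(v)) = (-4*(-3))*(2*(4*6²)/(4 + 4*6²)) = 12*(2*(4*36)/(4 + 4*36)) = 12*(2*144/(4 + 144)) = 12*(2*144/148) = 12*(2*144*(1/148)) = 12*(72/37) = 864/37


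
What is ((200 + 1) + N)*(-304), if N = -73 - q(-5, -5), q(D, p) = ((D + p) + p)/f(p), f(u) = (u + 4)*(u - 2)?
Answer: -276944/7 ≈ -39563.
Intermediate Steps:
f(u) = (-2 + u)*(4 + u) (f(u) = (4 + u)*(-2 + u) = (-2 + u)*(4 + u))
q(D, p) = (D + 2*p)/(-8 + p**2 + 2*p) (q(D, p) = ((D + p) + p)/(-8 + p**2 + 2*p) = (D + 2*p)/(-8 + p**2 + 2*p))
N = -496/7 (N = -73 - (-5 + 2*(-5))/(-8 + (-5)**2 + 2*(-5)) = -73 - (-5 - 10)/(-8 + 25 - 10) = -73 - (-15)/7 = -73 - 1*(-15/7) = -73 + 15/7 = -496/7 ≈ -70.857)
((200 + 1) + N)*(-304) = ((200 + 1) - 496/7)*(-304) = (201 - 496/7)*(-304) = (911/7)*(-304) = -276944/7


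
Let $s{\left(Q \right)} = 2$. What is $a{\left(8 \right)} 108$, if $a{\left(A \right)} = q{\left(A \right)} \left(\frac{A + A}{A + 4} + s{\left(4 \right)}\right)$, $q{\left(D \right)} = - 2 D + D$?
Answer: $-2880$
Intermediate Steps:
$q{\left(D \right)} = - D$
$a{\left(A \right)} = - A \left(2 + \frac{2 A}{4 + A}\right)$ ($a{\left(A \right)} = - A \left(\frac{A + A}{A + 4} + 2\right) = - A \left(\frac{2 A}{4 + A} + 2\right) = - A \left(2 + \frac{2 A}{4 + A}\right)$)
$a{\left(8 \right)} 108 = \left(-4\right) 8 \frac{1}{4 + 8} \left(2 + 8\right) 108 = \left(-4\right) 8 \cdot \frac{1}{12} \cdot 10 \cdot 108 = \left(- \frac{80}{3}\right) 108 = -2880$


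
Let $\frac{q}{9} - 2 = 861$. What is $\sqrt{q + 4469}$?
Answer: $2 \sqrt{3059} \approx 110.62$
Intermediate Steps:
$q = 7767$ ($q = 18 + 9 \cdot 861 = 18 + 7749 = 7767$)
$\sqrt{q + 4469} = \sqrt{7767 + 4469} = \sqrt{12236} = 2 \sqrt{3059}$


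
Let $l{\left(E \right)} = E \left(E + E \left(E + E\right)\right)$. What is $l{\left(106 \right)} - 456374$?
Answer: $1936894$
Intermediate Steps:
$l{\left(E \right)} = E \left(E + 2 E^{2}\right)$ ($l{\left(E \right)} = E \left(E + E 2 E\right) = E \left(E + 2 E^{2}\right)$)
$l{\left(106 \right)} - 456374 = 106^{2} \left(1 + 2 \cdot 106\right) - 456374 = 11236 \left(1 + 212\right) - 456374 = 11236 \cdot 213 - 456374 = 2393268 - 456374 = 1936894$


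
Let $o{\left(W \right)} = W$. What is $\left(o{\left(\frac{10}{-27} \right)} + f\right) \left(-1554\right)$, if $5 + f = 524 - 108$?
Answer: $- \frac{5743066}{9} \approx -6.3812 \cdot 10^{5}$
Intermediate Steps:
$f = 411$ ($f = -5 + \left(524 - 108\right) = -5 + 416 = 411$)
$\left(o{\left(\frac{10}{-27} \right)} + f\right) \left(-1554\right) = \left(\frac{10}{-27} + 411\right) \left(-1554\right) = \left(10 \left(- \frac{1}{27}\right) + 411\right) \left(-1554\right) = \left(- \frac{10}{27} + 411\right) \left(-1554\right) = \frac{11087}{27} \left(-1554\right) = - \frac{5743066}{9}$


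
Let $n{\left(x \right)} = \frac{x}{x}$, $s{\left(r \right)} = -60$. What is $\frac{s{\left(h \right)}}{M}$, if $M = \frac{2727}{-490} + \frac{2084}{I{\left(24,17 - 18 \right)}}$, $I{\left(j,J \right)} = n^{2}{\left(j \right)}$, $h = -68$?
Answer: $- \frac{29400}{1018433} \approx -0.028868$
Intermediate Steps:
$n{\left(x \right)} = 1$
$I{\left(j,J \right)} = 1$ ($I{\left(j,J \right)} = 1^{2} = 1$)
$M = \frac{1018433}{490}$ ($M = \frac{2727}{-490} + \frac{2084}{1} = 2727 \left(- \frac{1}{490}\right) + 2084 \cdot 1 = - \frac{2727}{490} + 2084 = \frac{1018433}{490} \approx 2078.4$)
$\frac{s{\left(h \right)}}{M} = - \frac{60}{\frac{1018433}{490}} = \left(-60\right) \frac{490}{1018433} = - \frac{29400}{1018433}$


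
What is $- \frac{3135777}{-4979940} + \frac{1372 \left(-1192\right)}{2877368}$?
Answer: $\frac{36602958349}{597046666580} \approx 0.061307$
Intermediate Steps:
$- \frac{3135777}{-4979940} + \frac{1372 \left(-1192\right)}{2877368} = \left(-3135777\right) \left(- \frac{1}{4979940}\right) - \frac{204428}{359671} = \frac{1045259}{1659980} - \frac{204428}{359671} = \frac{36602958349}{597046666580}$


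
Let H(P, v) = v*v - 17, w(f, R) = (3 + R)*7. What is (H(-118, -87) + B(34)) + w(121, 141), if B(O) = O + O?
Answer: 8628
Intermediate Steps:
w(f, R) = 21 + 7*R
H(P, v) = -17 + v² (H(P, v) = v² - 17 = -17 + v²)
B(O) = 2*O
(H(-118, -87) + B(34)) + w(121, 141) = ((-17 + (-87)²) + 2*34) + (21 + 7*141) = ((-17 + 7569) + 68) + (21 + 987) = (7552 + 68) + 1008 = 7620 + 1008 = 8628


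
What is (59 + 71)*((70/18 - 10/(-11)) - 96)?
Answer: -1173770/99 ≈ -11856.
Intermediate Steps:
(59 + 71)*((70/18 - 10/(-11)) - 96) = 130*((70*(1/18) - 10*(-1/11)) - 96) = 130*((35/9 + 10/11) - 96) = 130*(475/99 - 96) = 130*(-9029/99) = -1173770/99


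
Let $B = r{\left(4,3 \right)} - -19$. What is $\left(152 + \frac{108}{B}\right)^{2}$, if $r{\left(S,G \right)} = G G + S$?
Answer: $\frac{1545049}{64} \approx 24141.0$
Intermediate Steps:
$r{\left(S,G \right)} = S + G^{2}$ ($r{\left(S,G \right)} = G^{2} + S = S + G^{2}$)
$B = 32$ ($B = \left(4 + 3^{2}\right) - -19 = \left(4 + 9\right) + 19 = 13 + 19 = 32$)
$\left(152 + \frac{108}{B}\right)^{2} = \left(152 + \frac{108}{32}\right)^{2} = \left(152 + 108 \cdot \frac{1}{32}\right)^{2} = \left(152 + \frac{27}{8}\right)^{2} = \left(\frac{1243}{8}\right)^{2} = \frac{1545049}{64}$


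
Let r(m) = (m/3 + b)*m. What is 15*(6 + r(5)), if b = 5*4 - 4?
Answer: 1415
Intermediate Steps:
b = 16 (b = 20 - 4 = 16)
r(m) = m*(16 + m/3) (r(m) = (m/3 + 16)*m = (16 + m/3)*m = m*(16 + m/3))
15*(6 + r(5)) = 15*(6 + (1/3)*5*(48 + 5)) = 15*(6 + (1/3)*5*53) = 15*(6 + 265/3) = 15*(283/3) = 1415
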